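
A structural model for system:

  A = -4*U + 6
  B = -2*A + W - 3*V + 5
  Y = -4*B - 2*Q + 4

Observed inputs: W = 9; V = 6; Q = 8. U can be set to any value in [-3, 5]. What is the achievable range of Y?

-108 to 148

Substituting into the B equation gives B = 8*U - 16.
So Y = -32*U + 52.
Linear in U, so extremes are at the endpoints: U = -3 gives Y = 148; U = 5 gives Y = -108.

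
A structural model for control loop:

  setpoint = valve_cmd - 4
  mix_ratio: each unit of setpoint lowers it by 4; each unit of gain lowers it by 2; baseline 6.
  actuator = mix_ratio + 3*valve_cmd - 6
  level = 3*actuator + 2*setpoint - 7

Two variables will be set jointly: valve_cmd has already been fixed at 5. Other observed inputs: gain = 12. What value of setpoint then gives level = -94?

setpoint = 6

With valve_cmd held at 5:
Intervening on setpoint fixes its value directly, overriding its dependence on valve_cmd.
Substituting into the mix_ratio equation gives mix_ratio = -4*setpoint - 18.
Substituting into the actuator equation gives actuator = -4*setpoint - 9.
level becomes -10*setpoint - 34.
Solve -10*setpoint - 34 = -94: setpoint = (-94 + 34) / -10 = 6.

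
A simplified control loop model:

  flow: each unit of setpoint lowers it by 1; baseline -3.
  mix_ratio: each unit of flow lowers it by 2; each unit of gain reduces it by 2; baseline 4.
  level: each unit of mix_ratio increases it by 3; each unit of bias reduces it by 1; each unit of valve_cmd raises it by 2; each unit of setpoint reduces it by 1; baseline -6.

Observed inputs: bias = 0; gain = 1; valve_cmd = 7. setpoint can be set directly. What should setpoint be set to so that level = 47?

setpoint = 3

Substituting into the mix_ratio equation gives mix_ratio = 2*setpoint + 8.
Substituting into the level equation gives level = 5*setpoint + 32.
Solve 5*setpoint + 32 = 47: setpoint = (47 - 32) / 5 = 3.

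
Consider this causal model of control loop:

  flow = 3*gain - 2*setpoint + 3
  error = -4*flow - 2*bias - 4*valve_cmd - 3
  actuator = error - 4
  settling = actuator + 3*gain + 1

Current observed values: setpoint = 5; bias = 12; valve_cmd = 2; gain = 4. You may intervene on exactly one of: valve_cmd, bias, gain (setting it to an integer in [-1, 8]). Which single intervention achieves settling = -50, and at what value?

Intervening on valve_cmd: with other inputs at their observed values, settling = -4*valve_cmd - 38. Solving for -50 gives valve_cmd = 3, within [-1, 8].
Intervening on bias: settling = -2*bias - 22. Reaching -50 requires bias = 14, outside [-1, 8].
Intervening on gain: settling = -9*gain - 10. Reaching -50 requires gain = 40/9, not an integer.

set valve_cmd = 3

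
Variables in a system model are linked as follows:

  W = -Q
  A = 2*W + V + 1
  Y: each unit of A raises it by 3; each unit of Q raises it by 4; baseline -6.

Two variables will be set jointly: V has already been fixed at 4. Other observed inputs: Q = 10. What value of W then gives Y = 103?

With V held at 4:
Intervening on W fixes its value directly, overriding its dependence on Q.
Substituting into the A equation gives A = 2*W + 5.
Substituting into the Y equation gives Y = 6*W + 49.
Solve 6*W + 49 = 103: W = (103 - 49) / 6 = 9.

W = 9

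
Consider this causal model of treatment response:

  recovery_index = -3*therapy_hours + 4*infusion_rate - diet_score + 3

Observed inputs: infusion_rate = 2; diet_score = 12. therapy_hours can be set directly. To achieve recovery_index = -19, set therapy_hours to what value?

therapy_hours = 6

Substituting into the recovery_index equation gives recovery_index = -3*therapy_hours - 1.
Solve -3*therapy_hours - 1 = -19: therapy_hours = (-19 + 1) / -3 = 6.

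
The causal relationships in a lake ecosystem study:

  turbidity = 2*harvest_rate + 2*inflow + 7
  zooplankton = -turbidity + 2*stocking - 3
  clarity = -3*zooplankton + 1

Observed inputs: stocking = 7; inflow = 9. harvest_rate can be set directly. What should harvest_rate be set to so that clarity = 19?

Substituting into the turbidity equation gives turbidity = 2*harvest_rate + 25.
This gives zooplankton = -2*harvest_rate - 14.
clarity becomes 6*harvest_rate + 43.
Solve 6*harvest_rate + 43 = 19: harvest_rate = (19 - 43) / 6 = -4.

harvest_rate = -4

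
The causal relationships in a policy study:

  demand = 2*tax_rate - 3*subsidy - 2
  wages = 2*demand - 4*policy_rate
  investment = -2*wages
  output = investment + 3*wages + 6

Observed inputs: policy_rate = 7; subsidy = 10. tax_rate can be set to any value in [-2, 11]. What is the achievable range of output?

Substituting into the demand equation gives demand = 2*tax_rate - 32.
So wages = 4*tax_rate - 92.
This gives investment = -8*tax_rate + 184.
Substituting into the output equation gives output = 4*tax_rate - 86.
Linear in tax_rate, so extremes are at the endpoints: tax_rate = -2 gives output = -94; tax_rate = 11 gives output = -42.

-94 to -42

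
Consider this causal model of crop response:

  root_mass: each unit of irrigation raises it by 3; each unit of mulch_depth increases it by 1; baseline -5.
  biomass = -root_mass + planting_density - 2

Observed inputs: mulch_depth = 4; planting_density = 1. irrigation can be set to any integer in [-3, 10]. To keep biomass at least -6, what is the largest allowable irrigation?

Substituting into the root_mass equation gives root_mass = 3*irrigation - 1.
biomass becomes -3*irrigation.
Require -3*irrigation ≥ -6, so irrigation ≤ 2.
The largest integer in [-3, 10] satisfying this is 2.

irrigation = 2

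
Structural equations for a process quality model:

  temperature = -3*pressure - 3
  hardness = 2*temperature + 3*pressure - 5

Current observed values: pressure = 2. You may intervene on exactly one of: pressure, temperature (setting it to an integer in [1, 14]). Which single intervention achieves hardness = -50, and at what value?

set pressure = 13

Intervening on pressure: with other inputs at their observed values, hardness = -3*pressure - 11. Solving for -50 gives pressure = 13, within [1, 14].
Intervening on temperature: hardness = 2*temperature + 1. Reaching -50 requires temperature = -51/2, not an integer.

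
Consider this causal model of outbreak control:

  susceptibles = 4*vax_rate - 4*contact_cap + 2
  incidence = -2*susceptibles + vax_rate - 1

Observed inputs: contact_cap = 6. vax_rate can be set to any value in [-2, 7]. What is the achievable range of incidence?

Substituting into the susceptibles equation gives susceptibles = 4*vax_rate - 22.
Substituting into the incidence equation gives incidence = -7*vax_rate + 43.
Linear in vax_rate, so extremes are at the endpoints: vax_rate = -2 gives incidence = 57; vax_rate = 7 gives incidence = -6.

-6 to 57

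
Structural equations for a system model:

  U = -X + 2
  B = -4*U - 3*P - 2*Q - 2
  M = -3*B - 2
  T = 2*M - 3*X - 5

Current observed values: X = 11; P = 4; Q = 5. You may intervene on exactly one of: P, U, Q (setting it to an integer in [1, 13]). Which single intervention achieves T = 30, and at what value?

Intervening on P: with other inputs at their observed values, T = 18*P - 186. Solving for 30 gives P = 12, within [1, 13].
Intervening on U: T = 24*U + 102. Reaching 30 requires U = -3, outside [1, 13].
Intervening on Q: T = 12*Q - 174. Reaching 30 requires Q = 17, outside [1, 13].

set P = 12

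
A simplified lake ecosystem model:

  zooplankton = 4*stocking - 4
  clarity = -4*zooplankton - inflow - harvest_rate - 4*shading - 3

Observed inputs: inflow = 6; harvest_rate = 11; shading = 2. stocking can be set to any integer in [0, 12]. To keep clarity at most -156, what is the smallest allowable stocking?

Substituting into the clarity equation gives clarity = -16*stocking - 12.
Require -16*stocking - 12 ≤ -156, so stocking ≥ 9.
The smallest integer in [0, 12] satisfying this is 9.

stocking = 9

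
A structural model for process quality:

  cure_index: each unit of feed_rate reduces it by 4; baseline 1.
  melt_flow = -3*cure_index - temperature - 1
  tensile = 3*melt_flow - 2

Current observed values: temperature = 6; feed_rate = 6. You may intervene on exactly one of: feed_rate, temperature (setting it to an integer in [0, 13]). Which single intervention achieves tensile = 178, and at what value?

Intervening on feed_rate: tensile = 36*feed_rate - 32. Reaching 178 requires feed_rate = 35/6, not an integer.
Intervening on temperature: with other inputs at their observed values, tensile = -3*temperature + 202. Solving for 178 gives temperature = 8, within [0, 13].

set temperature = 8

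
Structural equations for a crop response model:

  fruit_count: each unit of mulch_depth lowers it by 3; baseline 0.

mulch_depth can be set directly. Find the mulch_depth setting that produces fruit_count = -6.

mulch_depth = 2

Solve -3*mulch_depth = -6: mulch_depth = -6 / -3 = 2.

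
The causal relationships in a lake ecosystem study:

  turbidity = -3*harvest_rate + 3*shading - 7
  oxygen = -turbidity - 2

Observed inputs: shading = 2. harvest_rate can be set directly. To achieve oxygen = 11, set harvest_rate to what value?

harvest_rate = 4

Substituting into the turbidity equation gives turbidity = -3*harvest_rate - 1.
So oxygen = 3*harvest_rate - 1.
Solve 3*harvest_rate - 1 = 11: harvest_rate = (11 + 1) / 3 = 4.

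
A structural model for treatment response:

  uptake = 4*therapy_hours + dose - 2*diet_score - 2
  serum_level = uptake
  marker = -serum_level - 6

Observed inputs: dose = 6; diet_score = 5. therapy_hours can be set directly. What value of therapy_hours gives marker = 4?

therapy_hours = -1

Substituting into the uptake equation gives uptake = 4*therapy_hours - 6.
Substituting into the serum_level equation gives serum_level = 4*therapy_hours - 6.
This gives marker = -4*therapy_hours.
Solve -4*therapy_hours = 4: therapy_hours = 4 / -4 = -1.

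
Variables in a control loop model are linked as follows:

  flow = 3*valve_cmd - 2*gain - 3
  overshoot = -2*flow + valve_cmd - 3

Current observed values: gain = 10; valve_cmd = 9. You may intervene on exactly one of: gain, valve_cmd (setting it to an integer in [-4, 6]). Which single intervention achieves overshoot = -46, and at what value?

set gain = -1

Intervening on gain: with other inputs at their observed values, overshoot = 4*gain - 42. Solving for -46 gives gain = -1, within [-4, 6].
Intervening on valve_cmd: overshoot = -5*valve_cmd + 43. Reaching -46 requires valve_cmd = 89/5, not an integer.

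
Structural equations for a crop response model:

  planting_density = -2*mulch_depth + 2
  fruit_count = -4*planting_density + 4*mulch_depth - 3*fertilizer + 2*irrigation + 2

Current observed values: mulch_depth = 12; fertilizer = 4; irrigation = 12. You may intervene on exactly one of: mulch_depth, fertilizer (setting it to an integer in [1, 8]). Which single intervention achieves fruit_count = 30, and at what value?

set mulch_depth = 2

Intervening on mulch_depth: with other inputs at their observed values, fruit_count = 12*mulch_depth + 6. Solving for 30 gives mulch_depth = 2, within [1, 8].
Intervening on fertilizer: fruit_count = -3*fertilizer + 162. Reaching 30 requires fertilizer = 44, outside [1, 8].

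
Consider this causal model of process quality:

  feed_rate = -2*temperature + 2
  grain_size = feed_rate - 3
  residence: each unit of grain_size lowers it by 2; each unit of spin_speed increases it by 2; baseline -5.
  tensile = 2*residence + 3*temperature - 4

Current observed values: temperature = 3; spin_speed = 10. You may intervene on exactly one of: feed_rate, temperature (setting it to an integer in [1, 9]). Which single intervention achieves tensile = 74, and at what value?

set temperature = 4

Intervening on feed_rate: tensile = -4*feed_rate + 47. Reaching 74 requires feed_rate = -27/4, not an integer.
Intervening on temperature: with other inputs at their observed values, tensile = 11*temperature + 30. Solving for 74 gives temperature = 4, within [1, 9].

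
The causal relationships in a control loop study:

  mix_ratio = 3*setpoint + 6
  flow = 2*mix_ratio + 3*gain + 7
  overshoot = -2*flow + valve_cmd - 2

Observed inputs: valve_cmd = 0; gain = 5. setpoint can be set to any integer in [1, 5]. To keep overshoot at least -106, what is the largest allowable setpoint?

Substituting into the flow equation gives flow = 6*setpoint + 34.
Substituting into the overshoot equation gives overshoot = -12*setpoint - 70.
Require -12*setpoint - 70 ≥ -106, so setpoint ≤ 3.
The largest integer in [1, 5] satisfying this is 3.

setpoint = 3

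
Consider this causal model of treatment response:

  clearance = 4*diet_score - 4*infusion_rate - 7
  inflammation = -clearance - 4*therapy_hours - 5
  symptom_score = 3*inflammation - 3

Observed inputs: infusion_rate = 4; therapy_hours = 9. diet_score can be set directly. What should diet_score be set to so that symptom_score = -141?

diet_score = 7

Substituting into the clearance equation gives clearance = 4*diet_score - 23.
Substituting into the inflammation equation gives inflammation = -4*diet_score - 18.
symptom_score becomes -12*diet_score - 57.
Solve -12*diet_score - 57 = -141: diet_score = (-141 + 57) / -12 = 7.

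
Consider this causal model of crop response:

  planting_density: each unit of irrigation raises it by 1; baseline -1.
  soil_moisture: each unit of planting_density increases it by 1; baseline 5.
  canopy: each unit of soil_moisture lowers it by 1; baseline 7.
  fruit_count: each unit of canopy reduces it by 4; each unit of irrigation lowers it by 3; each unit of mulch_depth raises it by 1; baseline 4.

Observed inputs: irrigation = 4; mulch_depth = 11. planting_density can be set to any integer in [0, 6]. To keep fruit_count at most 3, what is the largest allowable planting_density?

planting_density = 2

Intervening on planting_density fixes its value directly, overriding its dependence on irrigation.
Substituting into the canopy equation gives canopy = -planting_density + 2.
Substituting into the fruit_count equation gives fruit_count = 4*planting_density - 5.
Require 4*planting_density - 5 ≤ 3, so planting_density ≤ 2.
The largest integer in [0, 6] satisfying this is 2.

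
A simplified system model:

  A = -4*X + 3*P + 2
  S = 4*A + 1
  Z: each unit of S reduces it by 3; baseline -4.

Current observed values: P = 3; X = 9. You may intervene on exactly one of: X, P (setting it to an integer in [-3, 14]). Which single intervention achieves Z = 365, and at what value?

Intervening on X: Z = 48*X - 139. Reaching 365 requires X = 21/2, not an integer.
Intervening on P: with other inputs at their observed values, Z = -36*P + 401. Solving for 365 gives P = 1, within [-3, 14].

set P = 1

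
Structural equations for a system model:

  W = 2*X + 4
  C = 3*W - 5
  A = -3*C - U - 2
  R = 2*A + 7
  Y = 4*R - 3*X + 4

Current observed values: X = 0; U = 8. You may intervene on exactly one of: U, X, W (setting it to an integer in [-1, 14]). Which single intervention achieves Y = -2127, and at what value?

Intervening on U: Y = -8*U - 152. Reaching -2127 requires U = 1975/8, not an integer.
Intervening on X: with other inputs at their observed values, Y = -147*X - 216. Solving for -2127 gives X = 13, within [-1, 14].
Intervening on W: Y = -72*W + 72. Reaching -2127 requires W = 733/24, not an integer.

set X = 13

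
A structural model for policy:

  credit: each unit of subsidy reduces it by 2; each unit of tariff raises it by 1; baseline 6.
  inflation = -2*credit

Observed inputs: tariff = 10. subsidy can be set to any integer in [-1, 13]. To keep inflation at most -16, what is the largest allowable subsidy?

Substituting into the credit equation gives credit = -2*subsidy + 16.
inflation becomes 4*subsidy - 32.
Require 4*subsidy - 32 ≤ -16, so subsidy ≤ 4.
The largest integer in [-1, 13] satisfying this is 4.

subsidy = 4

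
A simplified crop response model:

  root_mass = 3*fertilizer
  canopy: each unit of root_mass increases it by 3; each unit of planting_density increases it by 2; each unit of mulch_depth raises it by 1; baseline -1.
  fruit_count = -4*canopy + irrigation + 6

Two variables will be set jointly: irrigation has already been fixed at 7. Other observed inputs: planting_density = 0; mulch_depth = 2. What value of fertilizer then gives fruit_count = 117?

fertilizer = -3

With irrigation held at 7:
Substituting into the canopy equation gives canopy = 9*fertilizer + 1.
This gives fruit_count = -36*fertilizer + 9.
Solve -36*fertilizer + 9 = 117: fertilizer = (117 - 9) / -36 = -3.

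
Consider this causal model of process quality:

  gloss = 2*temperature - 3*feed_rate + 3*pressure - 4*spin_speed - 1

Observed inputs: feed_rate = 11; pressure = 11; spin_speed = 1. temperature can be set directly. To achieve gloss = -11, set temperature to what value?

temperature = -3

Substituting into the gloss equation gives gloss = 2*temperature - 5.
Solve 2*temperature - 5 = -11: temperature = (-11 + 5) / 2 = -3.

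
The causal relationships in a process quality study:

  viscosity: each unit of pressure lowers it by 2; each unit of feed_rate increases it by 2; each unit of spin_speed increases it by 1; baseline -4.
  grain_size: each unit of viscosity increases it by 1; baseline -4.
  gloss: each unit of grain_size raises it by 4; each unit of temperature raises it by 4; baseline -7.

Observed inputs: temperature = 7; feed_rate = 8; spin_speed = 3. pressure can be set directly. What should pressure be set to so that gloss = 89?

pressure = -3

Substituting into the viscosity equation gives viscosity = -2*pressure + 15.
Substituting into the grain_size equation gives grain_size = -2*pressure + 11.
gloss becomes -8*pressure + 65.
Solve -8*pressure + 65 = 89: pressure = (89 - 65) / -8 = -3.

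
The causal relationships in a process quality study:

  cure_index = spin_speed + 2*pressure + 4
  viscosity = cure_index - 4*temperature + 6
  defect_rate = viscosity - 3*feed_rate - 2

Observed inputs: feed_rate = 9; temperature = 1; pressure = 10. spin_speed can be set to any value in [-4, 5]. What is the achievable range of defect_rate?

-7 to 2

Substituting into the cure_index equation gives cure_index = spin_speed + 24.
So viscosity = spin_speed + 26.
This gives defect_rate = spin_speed - 3.
Linear in spin_speed, so extremes are at the endpoints: spin_speed = -4 gives defect_rate = -7; spin_speed = 5 gives defect_rate = 2.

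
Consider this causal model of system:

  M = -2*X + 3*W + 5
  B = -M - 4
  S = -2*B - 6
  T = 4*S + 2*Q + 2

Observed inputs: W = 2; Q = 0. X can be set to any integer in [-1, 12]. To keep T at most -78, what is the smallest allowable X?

X = 11

Substituting into the M equation gives M = -2*X + 11.
Substituting into the B equation gives B = 2*X - 15.
Substituting into the S equation gives S = -4*X + 24.
Substituting into the T equation gives T = -16*X + 98.
Require -16*X + 98 ≤ -78, so X ≥ 11.
The smallest integer in [-1, 12] satisfying this is 11.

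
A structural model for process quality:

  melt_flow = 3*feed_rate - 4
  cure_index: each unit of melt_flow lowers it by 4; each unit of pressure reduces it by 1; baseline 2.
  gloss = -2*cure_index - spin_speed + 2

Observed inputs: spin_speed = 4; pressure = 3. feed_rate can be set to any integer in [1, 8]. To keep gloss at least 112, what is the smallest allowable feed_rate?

Substituting into the cure_index equation gives cure_index = -12*feed_rate + 15.
Substituting into the gloss equation gives gloss = 24*feed_rate - 32.
Require 24*feed_rate - 32 ≥ 112, so feed_rate ≥ 6.
The smallest integer in [1, 8] satisfying this is 6.

feed_rate = 6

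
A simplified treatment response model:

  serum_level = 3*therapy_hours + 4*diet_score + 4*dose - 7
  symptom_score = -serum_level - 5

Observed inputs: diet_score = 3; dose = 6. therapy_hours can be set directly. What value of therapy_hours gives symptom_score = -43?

Substituting into the serum_level equation gives serum_level = 3*therapy_hours + 29.
Substituting into the symptom_score equation gives symptom_score = -3*therapy_hours - 34.
Solve -3*therapy_hours - 34 = -43: therapy_hours = (-43 + 34) / -3 = 3.

therapy_hours = 3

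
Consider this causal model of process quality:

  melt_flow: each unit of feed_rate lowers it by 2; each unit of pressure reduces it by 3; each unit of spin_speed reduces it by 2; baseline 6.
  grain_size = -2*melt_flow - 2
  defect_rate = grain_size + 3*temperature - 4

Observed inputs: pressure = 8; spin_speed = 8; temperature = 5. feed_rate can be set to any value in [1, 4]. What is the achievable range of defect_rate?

Substituting into the melt_flow equation gives melt_flow = -2*feed_rate - 34.
This gives grain_size = 4*feed_rate + 66.
Substituting into the defect_rate equation gives defect_rate = 4*feed_rate + 77.
Linear in feed_rate, so extremes are at the endpoints: feed_rate = 1 gives defect_rate = 81; feed_rate = 4 gives defect_rate = 93.

81 to 93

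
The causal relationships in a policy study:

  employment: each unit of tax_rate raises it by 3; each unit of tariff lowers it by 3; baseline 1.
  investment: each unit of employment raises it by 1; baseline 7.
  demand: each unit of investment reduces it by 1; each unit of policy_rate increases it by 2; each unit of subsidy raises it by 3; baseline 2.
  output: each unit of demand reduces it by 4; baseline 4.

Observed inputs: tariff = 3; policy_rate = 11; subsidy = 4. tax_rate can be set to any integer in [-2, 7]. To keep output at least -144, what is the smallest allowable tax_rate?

Substituting into the employment equation gives employment = 3*tax_rate - 8.
Substituting into the investment equation gives investment = 3*tax_rate - 1.
Substituting into the demand equation gives demand = -3*tax_rate + 37.
output becomes 12*tax_rate - 144.
Require 12*tax_rate - 144 ≥ -144, so tax_rate ≥ 0.
The smallest integer in [-2, 7] satisfying this is 0.

tax_rate = 0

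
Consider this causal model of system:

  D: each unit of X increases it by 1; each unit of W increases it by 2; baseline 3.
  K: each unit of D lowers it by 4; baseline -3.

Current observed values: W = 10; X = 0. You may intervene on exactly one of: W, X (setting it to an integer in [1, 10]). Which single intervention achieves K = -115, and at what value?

Intervening on W: K = -8*W - 15. Reaching -115 requires W = 25/2, not an integer.
Intervening on X: with other inputs at their observed values, K = -4*X - 95. Solving for -115 gives X = 5, within [1, 10].

set X = 5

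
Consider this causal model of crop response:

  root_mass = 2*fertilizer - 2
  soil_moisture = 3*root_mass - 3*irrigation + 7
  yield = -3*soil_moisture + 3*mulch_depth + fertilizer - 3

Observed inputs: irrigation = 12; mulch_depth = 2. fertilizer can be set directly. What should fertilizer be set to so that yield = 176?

Substituting into the soil_moisture equation gives soil_moisture = 6*fertilizer - 35.
Substituting into the yield equation gives yield = -17*fertilizer + 108.
Solve -17*fertilizer + 108 = 176: fertilizer = (176 - 108) / -17 = -4.

fertilizer = -4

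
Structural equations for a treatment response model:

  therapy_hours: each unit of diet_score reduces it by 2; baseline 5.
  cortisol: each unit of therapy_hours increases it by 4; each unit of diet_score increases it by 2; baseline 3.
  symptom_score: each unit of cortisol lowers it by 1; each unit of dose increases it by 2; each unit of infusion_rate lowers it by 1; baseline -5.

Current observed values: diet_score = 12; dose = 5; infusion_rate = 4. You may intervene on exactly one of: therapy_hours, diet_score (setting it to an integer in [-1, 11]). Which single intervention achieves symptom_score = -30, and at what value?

set therapy_hours = 1

Intervening on therapy_hours: with other inputs at their observed values, symptom_score = -4*therapy_hours - 26. Solving for -30 gives therapy_hours = 1, within [-1, 11].
Intervening on diet_score: symptom_score = 6*diet_score - 22. Reaching -30 requires diet_score = -4/3, not an integer.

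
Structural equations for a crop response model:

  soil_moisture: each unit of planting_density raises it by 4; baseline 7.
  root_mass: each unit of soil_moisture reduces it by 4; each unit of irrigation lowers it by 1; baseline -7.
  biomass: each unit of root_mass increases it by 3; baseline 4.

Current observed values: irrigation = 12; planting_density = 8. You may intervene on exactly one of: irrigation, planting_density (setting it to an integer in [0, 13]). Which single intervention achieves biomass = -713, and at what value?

Intervening on irrigation: biomass = -3*irrigation - 485. Reaching -713 requires irrigation = 76, outside [0, 13].
Intervening on planting_density: with other inputs at their observed values, biomass = -48*planting_density - 137. Solving for -713 gives planting_density = 12, within [0, 13].

set planting_density = 12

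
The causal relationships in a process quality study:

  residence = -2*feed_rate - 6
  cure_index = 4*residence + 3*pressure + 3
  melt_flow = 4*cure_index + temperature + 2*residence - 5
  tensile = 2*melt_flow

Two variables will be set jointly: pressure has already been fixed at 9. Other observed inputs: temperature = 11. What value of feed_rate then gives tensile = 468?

With pressure held at 9:
Substituting into the cure_index equation gives cure_index = -8*feed_rate + 6.
This gives melt_flow = -36*feed_rate + 18.
Substituting into the tensile equation gives tensile = -72*feed_rate + 36.
Solve -72*feed_rate + 36 = 468: feed_rate = (468 - 36) / -72 = -6.

feed_rate = -6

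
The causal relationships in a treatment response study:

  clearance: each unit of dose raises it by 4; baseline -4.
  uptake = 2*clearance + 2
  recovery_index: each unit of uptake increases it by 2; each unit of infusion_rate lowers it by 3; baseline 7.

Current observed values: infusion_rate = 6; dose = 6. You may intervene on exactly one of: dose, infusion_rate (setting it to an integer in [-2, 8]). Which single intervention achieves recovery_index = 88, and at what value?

set infusion_rate = 1

Intervening on dose: recovery_index = 16*dose - 23. Reaching 88 requires dose = 111/16, not an integer.
Intervening on infusion_rate: with other inputs at their observed values, recovery_index = -3*infusion_rate + 91. Solving for 88 gives infusion_rate = 1, within [-2, 8].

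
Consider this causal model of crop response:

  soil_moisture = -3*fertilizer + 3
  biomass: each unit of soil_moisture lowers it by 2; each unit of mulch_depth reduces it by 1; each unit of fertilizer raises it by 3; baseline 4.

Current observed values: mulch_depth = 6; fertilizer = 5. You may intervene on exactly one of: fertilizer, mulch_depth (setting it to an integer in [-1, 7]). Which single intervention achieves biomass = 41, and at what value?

Intervening on fertilizer: biomass = 9*fertilizer - 8. Reaching 41 requires fertilizer = 49/9, not an integer.
Intervening on mulch_depth: with other inputs at their observed values, biomass = -mulch_depth + 43. Solving for 41 gives mulch_depth = 2, within [-1, 7].

set mulch_depth = 2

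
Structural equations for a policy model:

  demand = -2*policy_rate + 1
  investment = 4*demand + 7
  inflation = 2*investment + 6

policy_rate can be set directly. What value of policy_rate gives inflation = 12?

policy_rate = 1

Substituting into the investment equation gives investment = -8*policy_rate + 11.
inflation becomes -16*policy_rate + 28.
Solve -16*policy_rate + 28 = 12: policy_rate = (12 - 28) / -16 = 1.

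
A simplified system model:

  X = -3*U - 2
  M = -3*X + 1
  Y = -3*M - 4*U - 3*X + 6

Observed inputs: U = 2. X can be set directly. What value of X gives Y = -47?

X = -7

Intervening on X fixes its value directly, overriding its dependence on U.
Substituting into the Y equation gives Y = 6*X - 5.
Solve 6*X - 5 = -47: X = (-47 + 5) / 6 = -7.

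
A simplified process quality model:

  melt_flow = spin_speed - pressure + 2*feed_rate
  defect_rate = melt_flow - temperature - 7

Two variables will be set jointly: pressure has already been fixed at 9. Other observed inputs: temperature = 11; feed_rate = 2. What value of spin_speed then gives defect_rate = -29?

spin_speed = -6

With pressure held at 9:
Substituting into the melt_flow equation gives melt_flow = spin_speed - 5.
Substituting into the defect_rate equation gives defect_rate = spin_speed - 23.
Solve spin_speed - 23 = -29: spin_speed = (-29 + 23) / 1 = -6.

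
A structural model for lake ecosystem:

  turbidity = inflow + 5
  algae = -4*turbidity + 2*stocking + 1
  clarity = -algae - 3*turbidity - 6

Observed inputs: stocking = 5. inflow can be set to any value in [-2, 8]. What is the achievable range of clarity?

-14 to -4

Substituting into the algae equation gives algae = -4*inflow - 9.
Substituting into the clarity equation gives clarity = inflow - 12.
Linear in inflow, so extremes are at the endpoints: inflow = -2 gives clarity = -14; inflow = 8 gives clarity = -4.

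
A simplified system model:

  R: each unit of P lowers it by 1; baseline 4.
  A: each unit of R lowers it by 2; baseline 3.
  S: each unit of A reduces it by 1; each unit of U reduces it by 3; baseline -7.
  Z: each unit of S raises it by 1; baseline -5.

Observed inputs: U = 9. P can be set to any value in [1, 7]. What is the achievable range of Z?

-48 to -36

Substituting into the A equation gives A = 2*P - 5.
This gives S = -2*P - 29.
Z becomes -2*P - 34.
Linear in P, so extremes are at the endpoints: P = 1 gives Z = -36; P = 7 gives Z = -48.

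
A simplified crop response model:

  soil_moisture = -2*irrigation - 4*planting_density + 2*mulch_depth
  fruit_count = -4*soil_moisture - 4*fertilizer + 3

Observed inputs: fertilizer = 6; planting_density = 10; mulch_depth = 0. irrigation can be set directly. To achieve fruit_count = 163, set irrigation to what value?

Substituting into the soil_moisture equation gives soil_moisture = -2*irrigation - 40.
Substituting into the fruit_count equation gives fruit_count = 8*irrigation + 139.
Solve 8*irrigation + 139 = 163: irrigation = (163 - 139) / 8 = 3.

irrigation = 3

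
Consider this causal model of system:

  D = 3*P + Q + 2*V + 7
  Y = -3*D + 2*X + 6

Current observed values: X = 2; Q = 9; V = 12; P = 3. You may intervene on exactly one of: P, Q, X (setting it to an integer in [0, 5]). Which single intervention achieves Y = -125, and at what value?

set Q = 5

Intervening on P: Y = -9*P - 110. Reaching -125 requires P = 5/3, not an integer.
Intervening on Q: with other inputs at their observed values, Y = -3*Q - 110. Solving for -125 gives Q = 5, within [0, 5].
Intervening on X: Y = 2*X - 141. Reaching -125 requires X = 8, outside [0, 5].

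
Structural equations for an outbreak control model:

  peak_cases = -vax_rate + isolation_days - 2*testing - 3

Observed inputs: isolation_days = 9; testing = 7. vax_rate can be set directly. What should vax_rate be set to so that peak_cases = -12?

Substituting into the peak_cases equation gives peak_cases = -vax_rate - 8.
Solve -vax_rate - 8 = -12: vax_rate = (-12 + 8) / -1 = 4.

vax_rate = 4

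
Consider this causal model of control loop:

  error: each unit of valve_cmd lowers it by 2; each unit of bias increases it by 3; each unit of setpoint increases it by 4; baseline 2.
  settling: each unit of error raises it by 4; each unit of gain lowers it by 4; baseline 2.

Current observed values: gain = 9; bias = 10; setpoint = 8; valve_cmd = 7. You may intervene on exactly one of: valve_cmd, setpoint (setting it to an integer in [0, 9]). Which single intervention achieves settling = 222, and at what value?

set valve_cmd = 0

Intervening on valve_cmd: with other inputs at their observed values, settling = -8*valve_cmd + 222. Solving for 222 gives valve_cmd = 0, within [0, 9].
Intervening on setpoint: settling = 16*setpoint + 38. Reaching 222 requires setpoint = 23/2, not an integer.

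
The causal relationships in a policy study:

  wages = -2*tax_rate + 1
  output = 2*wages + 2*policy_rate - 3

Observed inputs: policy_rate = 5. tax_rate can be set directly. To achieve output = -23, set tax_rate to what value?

tax_rate = 8

Substituting into the output equation gives output = -4*tax_rate + 9.
Solve -4*tax_rate + 9 = -23: tax_rate = (-23 - 9) / -4 = 8.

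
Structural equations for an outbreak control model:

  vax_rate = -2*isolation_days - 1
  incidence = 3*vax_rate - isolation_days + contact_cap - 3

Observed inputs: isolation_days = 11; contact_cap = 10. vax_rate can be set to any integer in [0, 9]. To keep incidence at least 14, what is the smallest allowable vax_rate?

vax_rate = 6

Intervening on vax_rate fixes its value directly, overriding its dependence on isolation_days.
Substituting into the incidence equation gives incidence = 3*vax_rate - 4.
Require 3*vax_rate - 4 ≥ 14, so vax_rate ≥ 6.
The smallest integer in [0, 9] satisfying this is 6.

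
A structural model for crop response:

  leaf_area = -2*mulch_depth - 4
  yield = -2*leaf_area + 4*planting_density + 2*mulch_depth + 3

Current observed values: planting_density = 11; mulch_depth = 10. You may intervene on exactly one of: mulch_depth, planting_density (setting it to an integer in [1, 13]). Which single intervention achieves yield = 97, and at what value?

set mulch_depth = 7

Intervening on mulch_depth: with other inputs at their observed values, yield = 6*mulch_depth + 55. Solving for 97 gives mulch_depth = 7, within [1, 13].
Intervening on planting_density: yield = 4*planting_density + 71. Reaching 97 requires planting_density = 13/2, not an integer.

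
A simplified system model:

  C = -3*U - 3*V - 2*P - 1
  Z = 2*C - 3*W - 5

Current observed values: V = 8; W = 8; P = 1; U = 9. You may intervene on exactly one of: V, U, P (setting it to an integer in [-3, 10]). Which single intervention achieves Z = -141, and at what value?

set P = 2

Intervening on V: Z = -6*V - 89. Reaching -141 requires V = 26/3, not an integer.
Intervening on U: Z = -6*U - 83. Reaching -141 requires U = 29/3, not an integer.
Intervening on P: with other inputs at their observed values, Z = -4*P - 133. Solving for -141 gives P = 2, within [-3, 10].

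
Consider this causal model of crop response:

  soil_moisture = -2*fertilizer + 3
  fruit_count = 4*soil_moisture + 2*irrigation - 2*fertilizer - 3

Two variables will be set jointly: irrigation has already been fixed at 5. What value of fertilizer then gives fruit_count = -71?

fertilizer = 9

With irrigation held at 5:
Substituting into the fruit_count equation gives fruit_count = -10*fertilizer + 19.
Solve -10*fertilizer + 19 = -71: fertilizer = (-71 - 19) / -10 = 9.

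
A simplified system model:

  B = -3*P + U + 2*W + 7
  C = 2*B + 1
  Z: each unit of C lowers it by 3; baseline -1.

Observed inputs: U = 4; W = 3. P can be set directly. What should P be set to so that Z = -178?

Substituting into the B equation gives B = -3*P + 17.
Substituting into the C equation gives C = -6*P + 35.
Substituting into the Z equation gives Z = 18*P - 106.
Solve 18*P - 106 = -178: P = (-178 + 106) / 18 = -4.

P = -4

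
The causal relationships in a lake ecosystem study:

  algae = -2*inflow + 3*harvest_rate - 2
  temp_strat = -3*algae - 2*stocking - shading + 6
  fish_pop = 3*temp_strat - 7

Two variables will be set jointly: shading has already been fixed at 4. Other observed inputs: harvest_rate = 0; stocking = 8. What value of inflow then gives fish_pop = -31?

inflow = 0

With shading held at 4:
Substituting into the algae equation gives algae = -2*inflow - 2.
So temp_strat = 6*inflow - 8.
fish_pop becomes 18*inflow - 31.
Solve 18*inflow - 31 = -31: inflow = (-31 + 31) / 18 = 0.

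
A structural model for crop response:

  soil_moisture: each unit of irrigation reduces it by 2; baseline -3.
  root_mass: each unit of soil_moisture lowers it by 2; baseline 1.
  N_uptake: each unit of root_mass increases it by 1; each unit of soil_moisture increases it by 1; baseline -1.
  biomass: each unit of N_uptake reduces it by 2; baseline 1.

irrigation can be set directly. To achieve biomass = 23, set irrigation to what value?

Substituting into the root_mass equation gives root_mass = 4*irrigation + 7.
N_uptake becomes 2*irrigation + 3.
Substituting into the biomass equation gives biomass = -4*irrigation - 5.
Solve -4*irrigation - 5 = 23: irrigation = (23 + 5) / -4 = -7.

irrigation = -7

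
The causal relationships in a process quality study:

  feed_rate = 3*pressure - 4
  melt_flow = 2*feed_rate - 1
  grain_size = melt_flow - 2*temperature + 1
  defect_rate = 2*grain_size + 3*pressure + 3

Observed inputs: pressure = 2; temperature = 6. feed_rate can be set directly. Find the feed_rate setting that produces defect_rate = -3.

Intervening on feed_rate fixes its value directly, overriding its dependence on pressure.
Substituting into the grain_size equation gives grain_size = 2*feed_rate - 12.
Substituting into the defect_rate equation gives defect_rate = 4*feed_rate - 15.
Solve 4*feed_rate - 15 = -3: feed_rate = (-3 + 15) / 4 = 3.

feed_rate = 3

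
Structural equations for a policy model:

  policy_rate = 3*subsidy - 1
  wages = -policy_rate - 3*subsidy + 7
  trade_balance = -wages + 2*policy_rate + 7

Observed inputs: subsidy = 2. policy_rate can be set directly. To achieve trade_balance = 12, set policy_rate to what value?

policy_rate = 2

Intervening on policy_rate fixes its value directly, overriding its dependence on subsidy.
Substituting into the wages equation gives wages = -policy_rate + 1.
trade_balance becomes 3*policy_rate + 6.
Solve 3*policy_rate + 6 = 12: policy_rate = (12 - 6) / 3 = 2.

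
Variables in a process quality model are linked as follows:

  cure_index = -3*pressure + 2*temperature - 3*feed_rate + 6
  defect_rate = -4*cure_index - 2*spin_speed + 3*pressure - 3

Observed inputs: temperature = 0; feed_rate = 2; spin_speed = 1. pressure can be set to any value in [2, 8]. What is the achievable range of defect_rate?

25 to 115

Substituting into the cure_index equation gives cure_index = -3*pressure.
Substituting into the defect_rate equation gives defect_rate = 15*pressure - 5.
Linear in pressure, so extremes are at the endpoints: pressure = 2 gives defect_rate = 25; pressure = 8 gives defect_rate = 115.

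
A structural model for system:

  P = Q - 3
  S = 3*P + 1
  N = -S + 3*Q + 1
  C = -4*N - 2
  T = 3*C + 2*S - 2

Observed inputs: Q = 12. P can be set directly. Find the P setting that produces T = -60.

Intervening on P fixes its value directly, overriding its dependence on Q.
Substituting into the N equation gives N = -3*P + 36.
C becomes 12*P - 146.
T becomes 42*P - 438.
Solve 42*P - 438 = -60: P = (-60 + 438) / 42 = 9.

P = 9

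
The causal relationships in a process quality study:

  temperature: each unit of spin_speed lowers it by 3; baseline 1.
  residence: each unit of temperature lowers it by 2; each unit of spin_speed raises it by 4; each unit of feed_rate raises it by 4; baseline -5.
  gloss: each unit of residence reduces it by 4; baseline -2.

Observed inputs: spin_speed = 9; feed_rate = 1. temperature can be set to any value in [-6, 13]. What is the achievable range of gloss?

Intervening on temperature fixes its value directly, overriding its dependence on spin_speed.
Substituting into the residence equation gives residence = -2*temperature + 35.
So gloss = 8*temperature - 142.
Linear in temperature, so extremes are at the endpoints: temperature = -6 gives gloss = -190; temperature = 13 gives gloss = -38.

-190 to -38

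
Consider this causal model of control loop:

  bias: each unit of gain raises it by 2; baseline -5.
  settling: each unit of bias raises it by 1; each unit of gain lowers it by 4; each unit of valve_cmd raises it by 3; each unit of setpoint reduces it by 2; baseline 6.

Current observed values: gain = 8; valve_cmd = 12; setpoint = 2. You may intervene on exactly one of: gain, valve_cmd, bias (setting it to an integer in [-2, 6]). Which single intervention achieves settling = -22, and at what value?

set valve_cmd = -1

Intervening on gain: settling = -2*gain + 33. Reaching -22 requires gain = 55/2, not an integer.
Intervening on valve_cmd: with other inputs at their observed values, settling = 3*valve_cmd - 19. Solving for -22 gives valve_cmd = -1, within [-2, 6].
Intervening on bias: settling = bias + 6. Reaching -22 requires bias = -28, outside [-2, 6].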